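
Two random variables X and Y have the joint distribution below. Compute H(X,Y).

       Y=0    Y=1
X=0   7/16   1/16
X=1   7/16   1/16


H(X,Y) = -Σ p(x,y) log₂ p(x,y)
  p(0,0)=7/16: -0.4375 × log₂(0.4375) = 0.5218
  p(0,1)=1/16: -0.0625 × log₂(0.0625) = 0.2500
  p(1,0)=7/16: -0.4375 × log₂(0.4375) = 0.5218
  p(1,1)=1/16: -0.0625 × log₂(0.0625) = 0.2500
H(X,Y) = 1.5436 bits


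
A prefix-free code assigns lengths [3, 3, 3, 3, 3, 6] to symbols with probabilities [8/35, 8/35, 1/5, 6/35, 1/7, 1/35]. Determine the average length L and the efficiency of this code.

Average length L = Σ p_i × l_i = 3.0857 bits
Entropy H = 2.4215 bits
Efficiency η = H/L × 100% = 78.48%


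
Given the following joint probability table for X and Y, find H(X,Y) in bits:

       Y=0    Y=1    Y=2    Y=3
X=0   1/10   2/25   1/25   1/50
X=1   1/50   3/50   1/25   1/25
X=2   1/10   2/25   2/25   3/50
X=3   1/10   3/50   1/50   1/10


H(X,Y) = -Σ p(x,y) log₂ p(x,y)
  p(0,0)=1/10: -0.1000 × log₂(0.1000) = 0.3322
  p(0,1)=2/25: -0.0800 × log₂(0.0800) = 0.2915
  p(0,2)=1/25: -0.0400 × log₂(0.0400) = 0.1858
  p(0,3)=1/50: -0.0200 × log₂(0.0200) = 0.1129
  p(1,0)=1/50: -0.0200 × log₂(0.0200) = 0.1129
  p(1,1)=3/50: -0.0600 × log₂(0.0600) = 0.2435
  p(1,2)=1/25: -0.0400 × log₂(0.0400) = 0.1858
  p(1,3)=1/25: -0.0400 × log₂(0.0400) = 0.1858
  p(2,0)=1/10: -0.1000 × log₂(0.1000) = 0.3322
  p(2,1)=2/25: -0.0800 × log₂(0.0800) = 0.2915
  p(2,2)=2/25: -0.0800 × log₂(0.0800) = 0.2915
  p(2,3)=3/50: -0.0600 × log₂(0.0600) = 0.2435
  p(3,0)=1/10: -0.1000 × log₂(0.1000) = 0.3322
  p(3,1)=3/50: -0.0600 × log₂(0.0600) = 0.2435
  p(3,2)=1/50: -0.0200 × log₂(0.0200) = 0.1129
  p(3,3)=1/10: -0.1000 × log₂(0.1000) = 0.3322
H(X,Y) = 3.8298 bits


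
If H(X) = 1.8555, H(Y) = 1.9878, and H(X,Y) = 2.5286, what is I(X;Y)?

I(X;Y) = H(X) + H(Y) - H(X,Y)
I(X;Y) = 1.8555 + 1.9878 - 2.5286 = 1.3147 bits


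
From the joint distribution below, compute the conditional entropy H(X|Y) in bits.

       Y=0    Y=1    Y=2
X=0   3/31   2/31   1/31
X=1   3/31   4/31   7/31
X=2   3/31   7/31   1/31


H(X|Y) = Σ_y p(y) H(X|Y=y)
  p(Y=0) = 9/31, H(X|Y=0) = 1.5850
  p(Y=1) = 13/31, H(X|Y=1) = 1.4196
  p(Y=2) = 9/31, H(X|Y=2) = 0.9864
H(X|Y) = 0.2903×1.5850 + 0.4194×1.4196 + 0.2903×0.9864 = 1.3418 bits


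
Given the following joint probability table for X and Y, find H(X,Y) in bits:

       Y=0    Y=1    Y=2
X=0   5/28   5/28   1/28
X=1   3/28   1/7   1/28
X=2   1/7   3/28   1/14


H(X,Y) = -Σ p(x,y) log₂ p(x,y)
  p(0,0)=5/28: -0.1786 × log₂(0.1786) = 0.4438
  p(0,1)=5/28: -0.1786 × log₂(0.1786) = 0.4438
  p(0,2)=1/28: -0.0357 × log₂(0.0357) = 0.1717
  p(1,0)=3/28: -0.1071 × log₂(0.1071) = 0.3453
  p(1,1)=1/7: -0.1429 × log₂(0.1429) = 0.4011
  p(1,2)=1/28: -0.0357 × log₂(0.0357) = 0.1717
  p(2,0)=1/7: -0.1429 × log₂(0.1429) = 0.4011
  p(2,1)=3/28: -0.1071 × log₂(0.1071) = 0.3453
  p(2,2)=1/14: -0.0714 × log₂(0.0714) = 0.2720
H(X,Y) = 2.9956 bits


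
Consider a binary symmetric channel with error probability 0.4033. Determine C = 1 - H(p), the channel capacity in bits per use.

For BSC with error probability p:
C = 1 - H(p) where H(p) is binary entropy
H(0.4033) = -0.4033 × log₂(0.4033) - 0.5967 × log₂(0.5967)
H(p) = 0.9728
C = 1 - 0.9728 = 0.0272 bits/use


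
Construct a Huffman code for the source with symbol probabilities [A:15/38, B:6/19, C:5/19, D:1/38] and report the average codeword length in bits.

Huffman tree construction:
Combine smallest probabilities repeatedly
Resulting codes:
  A: 0 (length 1)
  B: 11 (length 2)
  C: 101 (length 3)
  D: 100 (length 3)
Average length = Σ p(s) × length(s) = 1.8947 bits


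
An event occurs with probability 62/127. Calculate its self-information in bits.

Information content I(x) = -log₂(p(x))
I = -log₂(62/127) = -log₂(0.4882)
I = 1.0345 bits


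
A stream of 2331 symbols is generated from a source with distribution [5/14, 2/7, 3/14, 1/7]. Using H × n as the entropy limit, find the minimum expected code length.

Entropy H = 1.9242 bits/symbol
Minimum bits = H × n = 1.9242 × 2331
= 4485.25 bits


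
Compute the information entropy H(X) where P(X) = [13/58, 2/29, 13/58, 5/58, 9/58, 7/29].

H(X) = -Σ p(x) log₂ p(x)
  -13/58 × log₂(13/58) = 0.4836
  -2/29 × log₂(2/29) = 0.2661
  -13/58 × log₂(13/58) = 0.4836
  -5/58 × log₂(5/58) = 0.3048
  -9/58 × log₂(9/58) = 0.4171
  -7/29 × log₂(7/29) = 0.4950
H(X) = 2.4502 bits


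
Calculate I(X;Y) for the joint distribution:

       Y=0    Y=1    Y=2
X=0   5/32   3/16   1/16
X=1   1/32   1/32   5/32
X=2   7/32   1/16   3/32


H(X) = 1.5382, H(Y) = 1.5671, H(X,Y) = 2.9020
I(X;Y) = H(X) + H(Y) - H(X,Y) = 0.2033 bits


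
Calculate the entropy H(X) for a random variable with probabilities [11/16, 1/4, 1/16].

H(X) = -Σ p(x) log₂ p(x)
  -11/16 × log₂(11/16) = 0.3716
  -1/4 × log₂(1/4) = 0.5000
  -1/16 × log₂(1/16) = 0.2500
H(X) = 1.1216 bits


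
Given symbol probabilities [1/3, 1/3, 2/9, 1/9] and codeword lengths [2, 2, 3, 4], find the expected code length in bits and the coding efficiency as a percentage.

Average length L = Σ p_i × l_i = 2.4444 bits
Entropy H = 1.8911 bits
Efficiency η = H/L × 100% = 77.36%


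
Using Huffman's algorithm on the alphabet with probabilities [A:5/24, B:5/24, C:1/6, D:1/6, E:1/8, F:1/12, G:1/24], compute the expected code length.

Huffman tree construction:
Combine smallest probabilities repeatedly
Resulting codes:
  A: 00 (length 2)
  B: 01 (length 2)
  C: 110 (length 3)
  D: 111 (length 3)
  E: 100 (length 3)
  F: 1011 (length 4)
  G: 1010 (length 4)
Average length = Σ p(s) × length(s) = 2.7083 bits


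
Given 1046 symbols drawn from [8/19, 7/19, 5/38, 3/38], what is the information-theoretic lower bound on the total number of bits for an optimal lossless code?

Entropy H = 1.7304 bits/symbol
Minimum bits = H × n = 1.7304 × 1046
= 1809.96 bits


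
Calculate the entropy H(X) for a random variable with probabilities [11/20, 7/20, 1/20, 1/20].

H(X) = -Σ p(x) log₂ p(x)
  -11/20 × log₂(11/20) = 0.4744
  -7/20 × log₂(7/20) = 0.5301
  -1/20 × log₂(1/20) = 0.2161
  -1/20 × log₂(1/20) = 0.2161
H(X) = 1.4367 bits


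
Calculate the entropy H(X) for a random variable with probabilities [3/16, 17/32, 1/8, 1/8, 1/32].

H(X) = -Σ p(x) log₂ p(x)
  -3/16 × log₂(3/16) = 0.4528
  -17/32 × log₂(17/32) = 0.4848
  -1/8 × log₂(1/8) = 0.3750
  -1/8 × log₂(1/8) = 0.3750
  -1/32 × log₂(1/32) = 0.1562
H(X) = 1.8439 bits


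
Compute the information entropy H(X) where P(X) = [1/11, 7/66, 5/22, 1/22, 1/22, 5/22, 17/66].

H(X) = -Σ p(x) log₂ p(x)
  -1/11 × log₂(1/11) = 0.3145
  -7/66 × log₂(7/66) = 0.3433
  -5/22 × log₂(5/22) = 0.4858
  -1/22 × log₂(1/22) = 0.2027
  -1/22 × log₂(1/22) = 0.2027
  -5/22 × log₂(5/22) = 0.4858
  -17/66 × log₂(17/66) = 0.5041
H(X) = 2.5389 bits


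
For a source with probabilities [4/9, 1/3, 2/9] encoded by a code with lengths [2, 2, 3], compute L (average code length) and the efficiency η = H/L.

Average length L = Σ p_i × l_i = 2.2222 bits
Entropy H = 1.5305 bits
Efficiency η = H/L × 100% = 68.87%


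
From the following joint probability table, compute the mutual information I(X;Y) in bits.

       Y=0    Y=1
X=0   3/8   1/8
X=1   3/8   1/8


H(X) = 1.0000, H(Y) = 0.8113, H(X,Y) = 1.8113
I(X;Y) = H(X) + H(Y) - H(X,Y) = 0.0000 bits


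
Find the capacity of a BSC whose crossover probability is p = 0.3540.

For BSC with error probability p:
C = 1 - H(p) where H(p) is binary entropy
H(0.3540) = -0.3540 × log₂(0.3540) - 0.6460 × log₂(0.6460)
H(p) = 0.9376
C = 1 - 0.9376 = 0.0624 bits/use


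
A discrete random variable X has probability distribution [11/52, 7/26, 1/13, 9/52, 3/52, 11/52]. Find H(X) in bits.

H(X) = -Σ p(x) log₂ p(x)
  -11/52 × log₂(11/52) = 0.4741
  -7/26 × log₂(7/26) = 0.5097
  -1/13 × log₂(1/13) = 0.2846
  -9/52 × log₂(9/52) = 0.4380
  -3/52 × log₂(3/52) = 0.2374
  -11/52 × log₂(11/52) = 0.4741
H(X) = 2.4178 bits


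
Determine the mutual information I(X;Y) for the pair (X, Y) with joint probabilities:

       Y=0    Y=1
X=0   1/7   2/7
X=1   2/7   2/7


H(X) = 0.9852, H(Y) = 0.9852, H(X,Y) = 1.9502
I(X;Y) = H(X) + H(Y) - H(X,Y) = 0.0202 bits


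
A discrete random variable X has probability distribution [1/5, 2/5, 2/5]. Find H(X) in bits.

H(X) = -Σ p(x) log₂ p(x)
  -1/5 × log₂(1/5) = 0.4644
  -2/5 × log₂(2/5) = 0.5288
  -2/5 × log₂(2/5) = 0.5288
H(X) = 1.5219 bits


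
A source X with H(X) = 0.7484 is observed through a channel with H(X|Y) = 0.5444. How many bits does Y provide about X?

I(X;Y) = H(X) - H(X|Y)
I(X;Y) = 0.7484 - 0.5444 = 0.204 bits


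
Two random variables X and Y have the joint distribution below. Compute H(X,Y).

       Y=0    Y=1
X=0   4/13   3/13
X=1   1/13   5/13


H(X,Y) = -Σ p(x,y) log₂ p(x,y)
  p(0,0)=4/13: -0.3077 × log₂(0.3077) = 0.5232
  p(0,1)=3/13: -0.2308 × log₂(0.2308) = 0.4882
  p(1,0)=1/13: -0.0769 × log₂(0.0769) = 0.2846
  p(1,1)=5/13: -0.3846 × log₂(0.3846) = 0.5302
H(X,Y) = 1.8262 bits


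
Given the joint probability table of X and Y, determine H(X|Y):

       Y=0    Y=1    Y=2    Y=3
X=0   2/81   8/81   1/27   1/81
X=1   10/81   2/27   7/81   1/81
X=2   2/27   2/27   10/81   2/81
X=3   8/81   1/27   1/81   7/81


H(X|Y) = Σ_y p(y) H(X|Y=y)
  p(Y=0) = 26/81, H(X|Y=0) = 1.8262
  p(Y=1) = 23/81, H(X|Y=1) = 1.9247
  p(Y=2) = 7/27, H(X|Y=2) = 1.6482
  p(Y=3) = 11/81, H(X|Y=3) = 1.4911
H(X|Y) = 0.3210×1.8262 + 0.2840×1.9247 + 0.2593×1.6482 + 0.1358×1.4911 = 1.7625 bits


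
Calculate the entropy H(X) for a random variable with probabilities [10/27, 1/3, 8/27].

H(X) = -Σ p(x) log₂ p(x)
  -10/27 × log₂(10/27) = 0.5307
  -1/3 × log₂(1/3) = 0.5283
  -8/27 × log₂(8/27) = 0.5200
H(X) = 1.5790 bits


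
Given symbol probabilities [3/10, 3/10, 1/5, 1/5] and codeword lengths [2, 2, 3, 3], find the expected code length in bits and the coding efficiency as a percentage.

Average length L = Σ p_i × l_i = 2.4000 bits
Entropy H = 1.9710 bits
Efficiency η = H/L × 100% = 82.12%


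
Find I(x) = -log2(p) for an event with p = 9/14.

Information content I(x) = -log₂(p(x))
I = -log₂(9/14) = -log₂(0.6429)
I = 0.6374 bits


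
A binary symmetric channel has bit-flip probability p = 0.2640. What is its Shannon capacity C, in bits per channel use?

For BSC with error probability p:
C = 1 - H(p) where H(p) is binary entropy
H(0.2640) = -0.2640 × log₂(0.2640) - 0.7360 × log₂(0.7360)
H(p) = 0.8327
C = 1 - 0.8327 = 0.1673 bits/use


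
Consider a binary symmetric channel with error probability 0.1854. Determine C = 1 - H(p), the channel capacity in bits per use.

For BSC with error probability p:
C = 1 - H(p) where H(p) is binary entropy
H(0.1854) = -0.1854 × log₂(0.1854) - 0.8146 × log₂(0.8146)
H(p) = 0.6917
C = 1 - 0.6917 = 0.3083 bits/use


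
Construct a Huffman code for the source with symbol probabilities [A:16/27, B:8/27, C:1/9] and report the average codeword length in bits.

Huffman tree construction:
Combine smallest probabilities repeatedly
Resulting codes:
  A: 1 (length 1)
  B: 01 (length 2)
  C: 00 (length 2)
Average length = Σ p(s) × length(s) = 1.4074 bits


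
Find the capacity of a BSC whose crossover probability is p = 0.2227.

For BSC with error probability p:
C = 1 - H(p) where H(p) is binary entropy
H(0.2227) = -0.2227 × log₂(0.2227) - 0.7773 × log₂(0.7773)
H(p) = 0.7651
C = 1 - 0.7651 = 0.2349 bits/use


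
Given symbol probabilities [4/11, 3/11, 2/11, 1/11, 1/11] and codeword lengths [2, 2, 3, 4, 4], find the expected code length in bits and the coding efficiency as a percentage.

Average length L = Σ p_i × l_i = 2.5455 bits
Entropy H = 2.1181 bits
Efficiency η = H/L × 100% = 83.21%


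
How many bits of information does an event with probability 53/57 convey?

Information content I(x) = -log₂(p(x))
I = -log₂(53/57) = -log₂(0.9298)
I = 0.1050 bits


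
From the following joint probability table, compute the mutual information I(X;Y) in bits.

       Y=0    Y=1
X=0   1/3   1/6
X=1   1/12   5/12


H(X) = 1.0000, H(Y) = 0.9799, H(X,Y) = 1.7842
I(X;Y) = H(X) + H(Y) - H(X,Y) = 0.1957 bits


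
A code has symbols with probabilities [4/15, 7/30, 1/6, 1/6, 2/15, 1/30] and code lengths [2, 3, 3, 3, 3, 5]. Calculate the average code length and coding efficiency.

Average length L = Σ p_i × l_i = 2.8000 bits
Entropy H = 2.4112 bits
Efficiency η = H/L × 100% = 86.11%


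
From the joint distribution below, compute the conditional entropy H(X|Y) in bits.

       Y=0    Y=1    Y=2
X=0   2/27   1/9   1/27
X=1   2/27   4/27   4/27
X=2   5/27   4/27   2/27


H(X|Y) = Σ_y p(y) H(X|Y=y)
  p(Y=0) = 1/3, H(X|Y=0) = 1.4355
  p(Y=1) = 11/27, H(X|Y=1) = 1.5726
  p(Y=2) = 7/27, H(X|Y=2) = 1.3788
H(X|Y) = 0.3333×1.4355 + 0.4074×1.5726 + 0.2593×1.3788 = 1.4767 bits


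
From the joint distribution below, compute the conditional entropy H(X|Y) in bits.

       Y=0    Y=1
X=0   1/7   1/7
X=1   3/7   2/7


H(X|Y) = Σ_y p(y) H(X|Y=y)
  p(Y=0) = 4/7, H(X|Y=0) = 0.8113
  p(Y=1) = 3/7, H(X|Y=1) = 0.9183
H(X|Y) = 0.5714×0.8113 + 0.4286×0.9183 = 0.8571 bits


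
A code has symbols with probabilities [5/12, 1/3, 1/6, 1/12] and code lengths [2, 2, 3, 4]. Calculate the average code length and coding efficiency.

Average length L = Σ p_i × l_i = 2.3333 bits
Entropy H = 1.7842 bits
Efficiency η = H/L × 100% = 76.46%


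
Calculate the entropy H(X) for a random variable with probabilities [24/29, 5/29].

H(X) = -Σ p(x) log₂ p(x)
  -24/29 × log₂(24/29) = 0.2259
  -5/29 × log₂(5/29) = 0.4373
H(X) = 0.6632 bits


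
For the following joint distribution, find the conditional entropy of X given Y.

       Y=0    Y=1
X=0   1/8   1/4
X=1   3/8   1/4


H(X|Y) = Σ_y p(y) H(X|Y=y)
  p(Y=0) = 1/2, H(X|Y=0) = 0.8113
  p(Y=1) = 1/2, H(X|Y=1) = 1.0000
H(X|Y) = 0.5000×0.8113 + 0.5000×1.0000 = 0.9056 bits


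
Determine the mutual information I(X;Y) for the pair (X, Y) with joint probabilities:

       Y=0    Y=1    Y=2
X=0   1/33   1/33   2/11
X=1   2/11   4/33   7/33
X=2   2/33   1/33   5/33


H(X) = 1.4842, H(Y) = 1.4354, H(X,Y) = 2.8541
I(X;Y) = H(X) + H(Y) - H(X,Y) = 0.0655 bits


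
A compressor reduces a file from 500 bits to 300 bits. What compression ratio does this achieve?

Compression ratio = Original / Compressed
= 500 / 300 = 1.67:1


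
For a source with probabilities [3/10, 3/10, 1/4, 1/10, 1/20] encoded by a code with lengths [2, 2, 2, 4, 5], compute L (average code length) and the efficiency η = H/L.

Average length L = Σ p_i × l_i = 2.3500 bits
Entropy H = 2.0905 bits
Efficiency η = H/L × 100% = 88.96%


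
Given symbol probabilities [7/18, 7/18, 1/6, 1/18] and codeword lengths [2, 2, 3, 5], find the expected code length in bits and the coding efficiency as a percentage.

Average length L = Σ p_i × l_i = 2.3333 bits
Entropy H = 1.7223 bits
Efficiency η = H/L × 100% = 73.81%


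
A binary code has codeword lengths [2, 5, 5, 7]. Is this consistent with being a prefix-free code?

Kraft inequality: Σ 2^(-l_i) ≤ 1 for prefix-free code
Calculating: 2^(-2) + 2^(-5) + 2^(-5) + 2^(-7)
= 0.25 + 0.03125 + 0.03125 + 0.0078125
= 0.3203
Since 0.3203 ≤ 1, prefix-free code exists


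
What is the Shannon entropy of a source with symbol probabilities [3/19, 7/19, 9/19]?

H(X) = -Σ p(x) log₂ p(x)
  -3/19 × log₂(3/19) = 0.4205
  -7/19 × log₂(7/19) = 0.5307
  -9/19 × log₂(9/19) = 0.5106
H(X) = 1.4618 bits


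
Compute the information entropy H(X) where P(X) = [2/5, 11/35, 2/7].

H(X) = -Σ p(x) log₂ p(x)
  -2/5 × log₂(2/5) = 0.5288
  -11/35 × log₂(11/35) = 0.5248
  -2/7 × log₂(2/7) = 0.5164
H(X) = 1.5700 bits


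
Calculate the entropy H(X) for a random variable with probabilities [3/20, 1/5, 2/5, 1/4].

H(X) = -Σ p(x) log₂ p(x)
  -3/20 × log₂(3/20) = 0.4105
  -1/5 × log₂(1/5) = 0.4644
  -2/5 × log₂(2/5) = 0.5288
  -1/4 × log₂(1/4) = 0.5000
H(X) = 1.9037 bits


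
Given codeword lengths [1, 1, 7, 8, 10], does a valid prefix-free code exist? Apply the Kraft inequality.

Kraft inequality: Σ 2^(-l_i) ≤ 1 for prefix-free code
Calculating: 2^(-1) + 2^(-1) + 2^(-7) + 2^(-8) + 2^(-10)
= 0.5 + 0.5 + 0.0078125 + 0.00390625 + 0.0009765625
= 1.0127
Since 1.0127 > 1, prefix-free code does not exist


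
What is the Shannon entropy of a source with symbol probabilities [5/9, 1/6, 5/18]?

H(X) = -Σ p(x) log₂ p(x)
  -5/9 × log₂(5/9) = 0.4711
  -1/6 × log₂(1/6) = 0.4308
  -5/18 × log₂(5/18) = 0.5133
H(X) = 1.4153 bits


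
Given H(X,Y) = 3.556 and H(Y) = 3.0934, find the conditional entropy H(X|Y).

Chain rule: H(X,Y) = H(X|Y) + H(Y)
H(X|Y) = H(X,Y) - H(Y) = 3.556 - 3.0934 = 0.4626 bits


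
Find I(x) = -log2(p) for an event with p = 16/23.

Information content I(x) = -log₂(p(x))
I = -log₂(16/23) = -log₂(0.6957)
I = 0.5236 bits


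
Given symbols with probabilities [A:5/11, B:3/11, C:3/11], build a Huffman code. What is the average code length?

Huffman tree construction:
Combine smallest probabilities repeatedly
Resulting codes:
  A: 0 (length 1)
  B: 10 (length 2)
  C: 11 (length 2)
Average length = Σ p(s) × length(s) = 1.5455 bits


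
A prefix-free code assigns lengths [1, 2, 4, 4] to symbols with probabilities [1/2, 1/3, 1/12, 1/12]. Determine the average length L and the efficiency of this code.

Average length L = Σ p_i × l_i = 1.8333 bits
Entropy H = 1.6258 bits
Efficiency η = H/L × 100% = 88.68%


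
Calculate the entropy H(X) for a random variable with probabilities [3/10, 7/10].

H(X) = -Σ p(x) log₂ p(x)
  -3/10 × log₂(3/10) = 0.5211
  -7/10 × log₂(7/10) = 0.3602
H(X) = 0.8813 bits


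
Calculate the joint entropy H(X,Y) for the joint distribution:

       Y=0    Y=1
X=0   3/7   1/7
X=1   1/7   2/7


H(X,Y) = -Σ p(x,y) log₂ p(x,y)
  p(0,0)=3/7: -0.4286 × log₂(0.4286) = 0.5239
  p(0,1)=1/7: -0.1429 × log₂(0.1429) = 0.4011
  p(1,0)=1/7: -0.1429 × log₂(0.1429) = 0.4011
  p(1,1)=2/7: -0.2857 × log₂(0.2857) = 0.5164
H(X,Y) = 1.8424 bits


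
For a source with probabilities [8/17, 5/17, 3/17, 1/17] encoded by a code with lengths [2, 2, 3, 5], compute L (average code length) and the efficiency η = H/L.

Average length L = Σ p_i × l_i = 2.3529 bits
Entropy H = 1.7131 bits
Efficiency η = H/L × 100% = 72.81%


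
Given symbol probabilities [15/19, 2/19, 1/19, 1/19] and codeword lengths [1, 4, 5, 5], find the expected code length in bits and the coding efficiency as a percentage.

Average length L = Σ p_i × l_i = 1.7368 bits
Entropy H = 1.0583 bits
Efficiency η = H/L × 100% = 60.93%


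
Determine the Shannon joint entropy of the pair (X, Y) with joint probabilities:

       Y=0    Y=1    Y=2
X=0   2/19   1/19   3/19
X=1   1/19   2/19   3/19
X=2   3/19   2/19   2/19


H(X,Y) = -Σ p(x,y) log₂ p(x,y)
  p(0,0)=2/19: -0.1053 × log₂(0.1053) = 0.3419
  p(0,1)=1/19: -0.0526 × log₂(0.0526) = 0.2236
  p(0,2)=3/19: -0.1579 × log₂(0.1579) = 0.4205
  p(1,0)=1/19: -0.0526 × log₂(0.0526) = 0.2236
  p(1,1)=2/19: -0.1053 × log₂(0.1053) = 0.3419
  p(1,2)=3/19: -0.1579 × log₂(0.1579) = 0.4205
  p(2,0)=3/19: -0.1579 × log₂(0.1579) = 0.4205
  p(2,1)=2/19: -0.1053 × log₂(0.1053) = 0.3419
  p(2,2)=2/19: -0.1053 × log₂(0.1053) = 0.3419
H(X,Y) = 3.0761 bits


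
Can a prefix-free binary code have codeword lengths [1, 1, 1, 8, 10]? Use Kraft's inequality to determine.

Kraft inequality: Σ 2^(-l_i) ≤ 1 for prefix-free code
Calculating: 2^(-1) + 2^(-1) + 2^(-1) + 2^(-8) + 2^(-10)
= 0.5 + 0.5 + 0.5 + 0.00390625 + 0.0009765625
= 1.5049
Since 1.5049 > 1, prefix-free code does not exist


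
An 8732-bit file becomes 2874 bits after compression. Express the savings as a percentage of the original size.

Space savings = (1 - Compressed/Original) × 100%
= (1 - 2874/8732) × 100%
= 67.09%


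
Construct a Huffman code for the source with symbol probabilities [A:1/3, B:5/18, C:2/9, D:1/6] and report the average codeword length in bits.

Huffman tree construction:
Combine smallest probabilities repeatedly
Resulting codes:
  A: 11 (length 2)
  B: 10 (length 2)
  C: 01 (length 2)
  D: 00 (length 2)
Average length = Σ p(s) × length(s) = 2.0000 bits


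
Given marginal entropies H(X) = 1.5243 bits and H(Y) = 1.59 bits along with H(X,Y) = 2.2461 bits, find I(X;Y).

I(X;Y) = H(X) + H(Y) - H(X,Y)
I(X;Y) = 1.5243 + 1.59 - 2.2461 = 0.8682 bits


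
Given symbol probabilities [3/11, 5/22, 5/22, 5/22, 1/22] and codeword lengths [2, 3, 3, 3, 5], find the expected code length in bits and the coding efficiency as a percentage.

Average length L = Σ p_i × l_i = 2.8182 bits
Entropy H = 2.1713 bits
Efficiency η = H/L × 100% = 77.05%


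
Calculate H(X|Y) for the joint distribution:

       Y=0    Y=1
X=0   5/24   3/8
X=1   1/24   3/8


H(X|Y) = Σ_y p(y) H(X|Y=y)
  p(Y=0) = 1/4, H(X|Y=0) = 0.6500
  p(Y=1) = 3/4, H(X|Y=1) = 1.0000
H(X|Y) = 0.2500×0.6500 + 0.7500×1.0000 = 0.9125 bits


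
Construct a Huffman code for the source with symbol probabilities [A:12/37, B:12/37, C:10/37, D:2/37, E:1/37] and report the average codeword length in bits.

Huffman tree construction:
Combine smallest probabilities repeatedly
Resulting codes:
  A: 10 (length 2)
  B: 11 (length 2)
  C: 01 (length 2)
  D: 001 (length 3)
  E: 000 (length 3)
Average length = Σ p(s) × length(s) = 2.0811 bits


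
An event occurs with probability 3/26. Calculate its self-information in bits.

Information content I(x) = -log₂(p(x))
I = -log₂(3/26) = -log₂(0.1154)
I = 3.1155 bits


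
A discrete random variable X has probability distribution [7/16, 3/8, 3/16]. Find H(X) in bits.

H(X) = -Σ p(x) log₂ p(x)
  -7/16 × log₂(7/16) = 0.5218
  -3/8 × log₂(3/8) = 0.5306
  -3/16 × log₂(3/16) = 0.4528
H(X) = 1.5052 bits


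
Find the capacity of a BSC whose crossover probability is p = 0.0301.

For BSC with error probability p:
C = 1 - H(p) where H(p) is binary entropy
H(0.0301) = -0.0301 × log₂(0.0301) - 0.9699 × log₂(0.9699)
H(p) = 0.1949
C = 1 - 0.1949 = 0.8051 bits/use


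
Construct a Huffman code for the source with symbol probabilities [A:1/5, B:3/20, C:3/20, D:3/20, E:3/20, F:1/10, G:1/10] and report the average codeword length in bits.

Huffman tree construction:
Combine smallest probabilities repeatedly
Resulting codes:
  A: 00 (length 2)
  B: 100 (length 3)
  C: 101 (length 3)
  D: 110 (length 3)
  E: 111 (length 3)
  F: 010 (length 3)
  G: 011 (length 3)
Average length = Σ p(s) × length(s) = 2.8000 bits


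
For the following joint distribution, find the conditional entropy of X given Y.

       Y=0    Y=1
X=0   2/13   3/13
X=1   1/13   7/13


H(X|Y) = Σ_y p(y) H(X|Y=y)
  p(Y=0) = 3/13, H(X|Y=0) = 0.9183
  p(Y=1) = 10/13, H(X|Y=1) = 0.8813
H(X|Y) = 0.2308×0.9183 + 0.7692×0.8813 = 0.8898 bits


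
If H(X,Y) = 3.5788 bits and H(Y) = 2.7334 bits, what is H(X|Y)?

Chain rule: H(X,Y) = H(X|Y) + H(Y)
H(X|Y) = H(X,Y) - H(Y) = 3.5788 - 2.7334 = 0.8454 bits


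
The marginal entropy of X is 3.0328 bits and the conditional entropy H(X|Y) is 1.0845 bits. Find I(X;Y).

I(X;Y) = H(X) - H(X|Y)
I(X;Y) = 3.0328 - 1.0845 = 1.9483 bits


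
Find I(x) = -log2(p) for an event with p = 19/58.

Information content I(x) = -log₂(p(x))
I = -log₂(19/58) = -log₂(0.3276)
I = 1.6101 bits


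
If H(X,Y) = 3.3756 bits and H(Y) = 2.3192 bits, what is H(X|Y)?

Chain rule: H(X,Y) = H(X|Y) + H(Y)
H(X|Y) = H(X,Y) - H(Y) = 3.3756 - 2.3192 = 1.0564 bits


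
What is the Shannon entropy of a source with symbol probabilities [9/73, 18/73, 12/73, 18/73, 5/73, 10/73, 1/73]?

H(X) = -Σ p(x) log₂ p(x)
  -9/73 × log₂(9/73) = 0.3723
  -18/73 × log₂(18/73) = 0.4981
  -12/73 × log₂(12/73) = 0.4282
  -18/73 × log₂(18/73) = 0.4981
  -5/73 × log₂(5/73) = 0.2649
  -10/73 × log₂(10/73) = 0.3929
  -1/73 × log₂(1/73) = 0.0848
H(X) = 2.5392 bits


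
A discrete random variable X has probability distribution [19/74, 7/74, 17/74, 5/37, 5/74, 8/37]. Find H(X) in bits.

H(X) = -Σ p(x) log₂ p(x)
  -19/74 × log₂(19/74) = 0.5036
  -7/74 × log₂(7/74) = 0.3218
  -17/74 × log₂(17/74) = 0.4875
  -5/37 × log₂(5/37) = 0.3902
  -5/74 × log₂(5/74) = 0.2627
  -8/37 × log₂(8/37) = 0.4777
H(X) = 2.4435 bits


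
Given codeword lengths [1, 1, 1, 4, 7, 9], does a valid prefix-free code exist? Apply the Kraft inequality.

Kraft inequality: Σ 2^(-l_i) ≤ 1 for prefix-free code
Calculating: 2^(-1) + 2^(-1) + 2^(-1) + 2^(-4) + 2^(-7) + 2^(-9)
= 0.5 + 0.5 + 0.5 + 0.0625 + 0.0078125 + 0.001953125
= 1.5723
Since 1.5723 > 1, prefix-free code does not exist


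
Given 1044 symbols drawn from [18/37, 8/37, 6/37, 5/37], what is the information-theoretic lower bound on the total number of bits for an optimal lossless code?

Entropy H = 1.7992 bits/symbol
Minimum bits = H × n = 1.7992 × 1044
= 1878.40 bits


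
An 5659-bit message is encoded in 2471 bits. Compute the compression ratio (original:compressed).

Compression ratio = Original / Compressed
= 5659 / 2471 = 2.29:1


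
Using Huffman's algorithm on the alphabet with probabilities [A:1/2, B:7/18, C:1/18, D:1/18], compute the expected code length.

Huffman tree construction:
Combine smallest probabilities repeatedly
Resulting codes:
  A: 0 (length 1)
  B: 11 (length 2)
  C: 100 (length 3)
  D: 101 (length 3)
Average length = Σ p(s) × length(s) = 1.6111 bits


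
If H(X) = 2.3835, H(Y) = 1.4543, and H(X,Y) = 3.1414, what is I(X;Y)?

I(X;Y) = H(X) + H(Y) - H(X,Y)
I(X;Y) = 2.3835 + 1.4543 - 3.1414 = 0.6964 bits


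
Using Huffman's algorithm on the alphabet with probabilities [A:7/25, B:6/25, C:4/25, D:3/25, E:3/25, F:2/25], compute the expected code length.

Huffman tree construction:
Combine smallest probabilities repeatedly
Resulting codes:
  A: 10 (length 2)
  B: 01 (length 2)
  C: 111 (length 3)
  D: 001 (length 3)
  E: 110 (length 3)
  F: 000 (length 3)
Average length = Σ p(s) × length(s) = 2.4800 bits


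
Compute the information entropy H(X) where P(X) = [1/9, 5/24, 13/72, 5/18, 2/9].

H(X) = -Σ p(x) log₂ p(x)
  -1/9 × log₂(1/9) = 0.3522
  -5/24 × log₂(5/24) = 0.4715
  -13/72 × log₂(13/72) = 0.4459
  -5/18 × log₂(5/18) = 0.5133
  -2/9 × log₂(2/9) = 0.4822
H(X) = 2.2651 bits


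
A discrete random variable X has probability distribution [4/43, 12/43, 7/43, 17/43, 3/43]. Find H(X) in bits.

H(X) = -Σ p(x) log₂ p(x)
  -4/43 × log₂(4/43) = 0.3187
  -12/43 × log₂(12/43) = 0.5139
  -7/43 × log₂(7/43) = 0.4263
  -17/43 × log₂(17/43) = 0.5293
  -3/43 × log₂(3/43) = 0.2680
H(X) = 2.0562 bits


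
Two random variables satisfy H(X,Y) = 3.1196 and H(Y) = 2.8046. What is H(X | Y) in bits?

Chain rule: H(X,Y) = H(X|Y) + H(Y)
H(X|Y) = H(X,Y) - H(Y) = 3.1196 - 2.8046 = 0.315 bits


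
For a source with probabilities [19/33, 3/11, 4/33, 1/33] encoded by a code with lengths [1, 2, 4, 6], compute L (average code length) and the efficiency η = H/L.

Average length L = Σ p_i × l_i = 1.7879 bits
Entropy H = 1.4917 bits
Efficiency η = H/L × 100% = 83.43%


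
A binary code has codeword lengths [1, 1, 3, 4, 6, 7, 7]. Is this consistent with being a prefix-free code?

Kraft inequality: Σ 2^(-l_i) ≤ 1 for prefix-free code
Calculating: 2^(-1) + 2^(-1) + 2^(-3) + 2^(-4) + 2^(-6) + 2^(-7) + 2^(-7)
= 0.5 + 0.5 + 0.125 + 0.0625 + 0.015625 + 0.0078125 + 0.0078125
= 1.2188
Since 1.2188 > 1, prefix-free code does not exist


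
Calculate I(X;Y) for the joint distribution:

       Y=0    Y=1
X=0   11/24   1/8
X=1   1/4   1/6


H(X) = 0.9799, H(Y) = 0.8709, H(X,Y) = 1.8217
I(X;Y) = H(X) + H(Y) - H(X,Y) = 0.0290 bits


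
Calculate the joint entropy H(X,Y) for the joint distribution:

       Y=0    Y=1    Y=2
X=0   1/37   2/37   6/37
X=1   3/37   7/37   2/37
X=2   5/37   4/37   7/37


H(X,Y) = -Σ p(x,y) log₂ p(x,y)
  p(0,0)=1/37: -0.0270 × log₂(0.0270) = 0.1408
  p(0,1)=2/37: -0.0541 × log₂(0.0541) = 0.2275
  p(0,2)=6/37: -0.1622 × log₂(0.1622) = 0.4256
  p(1,0)=3/37: -0.0811 × log₂(0.0811) = 0.2939
  p(1,1)=7/37: -0.1892 × log₂(0.1892) = 0.4545
  p(1,2)=2/37: -0.0541 × log₂(0.0541) = 0.2275
  p(2,0)=5/37: -0.1351 × log₂(0.1351) = 0.3902
  p(2,1)=4/37: -0.1081 × log₂(0.1081) = 0.3470
  p(2,2)=7/37: -0.1892 × log₂(0.1892) = 0.4545
H(X,Y) = 2.9614 bits


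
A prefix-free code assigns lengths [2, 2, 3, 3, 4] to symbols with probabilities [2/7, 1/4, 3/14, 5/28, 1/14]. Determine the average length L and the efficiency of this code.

Average length L = Σ p_i × l_i = 2.5357 bits
Entropy H = 2.2084 bits
Efficiency η = H/L × 100% = 87.09%


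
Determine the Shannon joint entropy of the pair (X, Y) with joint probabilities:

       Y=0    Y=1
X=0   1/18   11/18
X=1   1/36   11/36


H(X,Y) = -Σ p(x,y) log₂ p(x,y)
  p(0,0)=1/18: -0.0556 × log₂(0.0556) = 0.2317
  p(0,1)=11/18: -0.6111 × log₂(0.6111) = 0.4342
  p(1,0)=1/36: -0.0278 × log₂(0.0278) = 0.1436
  p(1,1)=11/36: -0.3056 × log₂(0.3056) = 0.5227
H(X,Y) = 1.3321 bits


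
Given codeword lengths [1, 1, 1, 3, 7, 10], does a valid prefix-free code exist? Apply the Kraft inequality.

Kraft inequality: Σ 2^(-l_i) ≤ 1 for prefix-free code
Calculating: 2^(-1) + 2^(-1) + 2^(-1) + 2^(-3) + 2^(-7) + 2^(-10)
= 0.5 + 0.5 + 0.5 + 0.125 + 0.0078125 + 0.0009765625
= 1.6338
Since 1.6338 > 1, prefix-free code does not exist


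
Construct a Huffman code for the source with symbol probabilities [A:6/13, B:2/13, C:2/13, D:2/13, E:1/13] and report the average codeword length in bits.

Huffman tree construction:
Combine smallest probabilities repeatedly
Resulting codes:
  A: 0 (length 1)
  B: 101 (length 3)
  C: 110 (length 3)
  D: 111 (length 3)
  E: 100 (length 3)
Average length = Σ p(s) × length(s) = 2.0769 bits


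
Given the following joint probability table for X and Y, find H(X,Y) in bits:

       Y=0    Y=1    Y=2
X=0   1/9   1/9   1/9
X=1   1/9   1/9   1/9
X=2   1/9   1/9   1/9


H(X,Y) = -Σ p(x,y) log₂ p(x,y)
  p(0,0)=1/9: -0.1111 × log₂(0.1111) = 0.3522
  p(0,1)=1/9: -0.1111 × log₂(0.1111) = 0.3522
  p(0,2)=1/9: -0.1111 × log₂(0.1111) = 0.3522
  p(1,0)=1/9: -0.1111 × log₂(0.1111) = 0.3522
  p(1,1)=1/9: -0.1111 × log₂(0.1111) = 0.3522
  p(1,2)=1/9: -0.1111 × log₂(0.1111) = 0.3522
  p(2,0)=1/9: -0.1111 × log₂(0.1111) = 0.3522
  p(2,1)=1/9: -0.1111 × log₂(0.1111) = 0.3522
  p(2,2)=1/9: -0.1111 × log₂(0.1111) = 0.3522
H(X,Y) = 3.1699 bits


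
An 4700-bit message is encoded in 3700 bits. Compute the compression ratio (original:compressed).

Compression ratio = Original / Compressed
= 4700 / 3700 = 1.27:1


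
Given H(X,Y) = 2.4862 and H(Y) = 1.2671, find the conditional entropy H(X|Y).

Chain rule: H(X,Y) = H(X|Y) + H(Y)
H(X|Y) = H(X,Y) - H(Y) = 2.4862 - 1.2671 = 1.2191 bits


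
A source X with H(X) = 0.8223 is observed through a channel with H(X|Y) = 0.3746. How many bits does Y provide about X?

I(X;Y) = H(X) - H(X|Y)
I(X;Y) = 0.8223 - 0.3746 = 0.4477 bits


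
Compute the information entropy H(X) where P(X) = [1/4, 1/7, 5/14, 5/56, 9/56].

H(X) = -Σ p(x) log₂ p(x)
  -1/4 × log₂(1/4) = 0.5000
  -1/7 × log₂(1/7) = 0.4011
  -5/14 × log₂(5/14) = 0.5305
  -5/56 × log₂(5/56) = 0.3112
  -9/56 × log₂(9/56) = 0.4239
H(X) = 2.1666 bits


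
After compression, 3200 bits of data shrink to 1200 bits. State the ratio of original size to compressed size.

Compression ratio = Original / Compressed
= 3200 / 1200 = 2.67:1


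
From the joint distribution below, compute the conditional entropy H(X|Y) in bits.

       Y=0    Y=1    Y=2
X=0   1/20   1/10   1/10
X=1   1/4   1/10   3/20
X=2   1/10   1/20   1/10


H(X|Y) = Σ_y p(y) H(X|Y=y)
  p(Y=0) = 2/5, H(X|Y=0) = 1.2988
  p(Y=1) = 1/4, H(X|Y=1) = 1.5219
  p(Y=2) = 7/20, H(X|Y=2) = 1.5567
H(X|Y) = 0.4000×1.2988 + 0.2500×1.5219 + 0.3500×1.5567 = 1.4448 bits


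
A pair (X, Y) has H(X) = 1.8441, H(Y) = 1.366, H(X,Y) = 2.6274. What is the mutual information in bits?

I(X;Y) = H(X) + H(Y) - H(X,Y)
I(X;Y) = 1.8441 + 1.366 - 2.6274 = 0.5827 bits


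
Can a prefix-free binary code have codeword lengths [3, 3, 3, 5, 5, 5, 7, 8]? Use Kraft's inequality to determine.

Kraft inequality: Σ 2^(-l_i) ≤ 1 for prefix-free code
Calculating: 2^(-3) + 2^(-3) + 2^(-3) + 2^(-5) + 2^(-5) + 2^(-5) + 2^(-7) + 2^(-8)
= 0.125 + 0.125 + 0.125 + 0.03125 + 0.03125 + 0.03125 + 0.0078125 + 0.00390625
= 0.4805
Since 0.4805 ≤ 1, prefix-free code exists


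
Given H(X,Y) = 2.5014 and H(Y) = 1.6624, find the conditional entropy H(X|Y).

Chain rule: H(X,Y) = H(X|Y) + H(Y)
H(X|Y) = H(X,Y) - H(Y) = 2.5014 - 1.6624 = 0.839 bits


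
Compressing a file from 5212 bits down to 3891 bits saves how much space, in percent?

Space savings = (1 - Compressed/Original) × 100%
= (1 - 3891/5212) × 100%
= 25.35%


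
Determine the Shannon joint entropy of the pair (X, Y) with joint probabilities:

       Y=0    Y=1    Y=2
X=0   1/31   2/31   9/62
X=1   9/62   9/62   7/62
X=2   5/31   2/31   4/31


H(X,Y) = -Σ p(x,y) log₂ p(x,y)
  p(0,0)=1/31: -0.0323 × log₂(0.0323) = 0.1598
  p(0,1)=2/31: -0.0645 × log₂(0.0645) = 0.2551
  p(0,2)=9/62: -0.1452 × log₂(0.1452) = 0.4042
  p(1,0)=9/62: -0.1452 × log₂(0.1452) = 0.4042
  p(1,1)=9/62: -0.1452 × log₂(0.1452) = 0.4042
  p(1,2)=7/62: -0.1129 × log₂(0.1129) = 0.3553
  p(2,0)=5/31: -0.1613 × log₂(0.1613) = 0.4246
  p(2,1)=2/31: -0.0645 × log₂(0.0645) = 0.2551
  p(2,2)=4/31: -0.1290 × log₂(0.1290) = 0.3812
H(X,Y) = 3.0436 bits


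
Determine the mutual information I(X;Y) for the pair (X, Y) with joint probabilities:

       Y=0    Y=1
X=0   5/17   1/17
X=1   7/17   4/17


H(X) = 0.9367, H(Y) = 0.8740, H(X,Y) = 1.7780
I(X;Y) = H(X) + H(Y) - H(X,Y) = 0.0327 bits


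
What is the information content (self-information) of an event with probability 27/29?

Information content I(x) = -log₂(p(x))
I = -log₂(27/29) = -log₂(0.9310)
I = 0.1031 bits


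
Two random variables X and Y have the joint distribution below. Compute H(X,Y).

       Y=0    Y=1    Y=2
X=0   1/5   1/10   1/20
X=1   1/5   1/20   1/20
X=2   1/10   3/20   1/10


H(X,Y) = -Σ p(x,y) log₂ p(x,y)
  p(0,0)=1/5: -0.2000 × log₂(0.2000) = 0.4644
  p(0,1)=1/10: -0.1000 × log₂(0.1000) = 0.3322
  p(0,2)=1/20: -0.0500 × log₂(0.0500) = 0.2161
  p(1,0)=1/5: -0.2000 × log₂(0.2000) = 0.4644
  p(1,1)=1/20: -0.0500 × log₂(0.0500) = 0.2161
  p(1,2)=1/20: -0.0500 × log₂(0.0500) = 0.2161
  p(2,0)=1/10: -0.1000 × log₂(0.1000) = 0.3322
  p(2,1)=3/20: -0.1500 × log₂(0.1500) = 0.4105
  p(2,2)=1/10: -0.1000 × log₂(0.1000) = 0.3322
H(X,Y) = 2.9842 bits


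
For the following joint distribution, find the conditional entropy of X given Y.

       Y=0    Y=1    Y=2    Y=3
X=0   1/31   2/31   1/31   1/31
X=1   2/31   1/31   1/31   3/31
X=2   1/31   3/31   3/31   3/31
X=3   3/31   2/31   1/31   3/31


H(X|Y) = Σ_y p(y) H(X|Y=y)
  p(Y=0) = 7/31, H(X|Y=0) = 1.8424
  p(Y=1) = 8/31, H(X|Y=1) = 1.9056
  p(Y=2) = 6/31, H(X|Y=2) = 1.7925
  p(Y=3) = 10/31, H(X|Y=3) = 1.8955
H(X|Y) = 0.2258×1.8424 + 0.2581×1.9056 + 0.1935×1.7925 + 0.3226×1.8955 = 1.8662 bits


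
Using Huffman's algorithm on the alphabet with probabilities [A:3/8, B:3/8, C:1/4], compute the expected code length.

Huffman tree construction:
Combine smallest probabilities repeatedly
Resulting codes:
  A: 11 (length 2)
  B: 0 (length 1)
  C: 10 (length 2)
Average length = Σ p(s) × length(s) = 1.6250 bits


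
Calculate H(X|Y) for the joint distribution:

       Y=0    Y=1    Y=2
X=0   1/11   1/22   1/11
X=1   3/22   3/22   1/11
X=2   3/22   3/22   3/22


H(X|Y) = Σ_y p(y) H(X|Y=y)
  p(Y=0) = 4/11, H(X|Y=0) = 1.5613
  p(Y=1) = 7/22, H(X|Y=1) = 1.4488
  p(Y=2) = 7/22, H(X|Y=2) = 1.5567
H(X|Y) = 0.3636×1.5613 + 0.3182×1.4488 + 0.3182×1.5567 = 1.5240 bits


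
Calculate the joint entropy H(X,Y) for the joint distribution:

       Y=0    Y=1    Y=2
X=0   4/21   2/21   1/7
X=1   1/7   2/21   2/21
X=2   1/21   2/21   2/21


H(X,Y) = -Σ p(x,y) log₂ p(x,y)
  p(0,0)=4/21: -0.1905 × log₂(0.1905) = 0.4557
  p(0,1)=2/21: -0.0952 × log₂(0.0952) = 0.3231
  p(0,2)=1/7: -0.1429 × log₂(0.1429) = 0.4011
  p(1,0)=1/7: -0.1429 × log₂(0.1429) = 0.4011
  p(1,1)=2/21: -0.0952 × log₂(0.0952) = 0.3231
  p(1,2)=2/21: -0.0952 × log₂(0.0952) = 0.3231
  p(2,0)=1/21: -0.0476 × log₂(0.0476) = 0.2092
  p(2,1)=2/21: -0.0952 × log₂(0.0952) = 0.3231
  p(2,2)=2/21: -0.0952 × log₂(0.0952) = 0.3231
H(X,Y) = 3.0823 bits


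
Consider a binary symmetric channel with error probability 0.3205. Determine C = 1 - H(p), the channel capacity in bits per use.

For BSC with error probability p:
C = 1 - H(p) where H(p) is binary entropy
H(0.3205) = -0.3205 × log₂(0.3205) - 0.6795 × log₂(0.6795)
H(p) = 0.9049
C = 1 - 0.9049 = 0.0951 bits/use


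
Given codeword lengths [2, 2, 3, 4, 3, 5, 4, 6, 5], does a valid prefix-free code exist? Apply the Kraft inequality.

Kraft inequality: Σ 2^(-l_i) ≤ 1 for prefix-free code
Calculating: 2^(-2) + 2^(-2) + 2^(-3) + 2^(-4) + 2^(-3) + 2^(-5) + 2^(-4) + 2^(-6) + 2^(-5)
= 0.25 + 0.25 + 0.125 + 0.0625 + 0.125 + 0.03125 + 0.0625 + 0.015625 + 0.03125
= 0.9531
Since 0.9531 ≤ 1, prefix-free code exists


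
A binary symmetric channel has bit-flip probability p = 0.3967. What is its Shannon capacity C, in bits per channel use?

For BSC with error probability p:
C = 1 - H(p) where H(p) is binary entropy
H(0.3967) = -0.3967 × log₂(0.3967) - 0.6033 × log₂(0.6033)
H(p) = 0.9690
C = 1 - 0.9690 = 0.0310 bits/use


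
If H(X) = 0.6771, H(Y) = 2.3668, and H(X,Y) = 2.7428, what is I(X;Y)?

I(X;Y) = H(X) + H(Y) - H(X,Y)
I(X;Y) = 0.6771 + 2.3668 - 2.7428 = 0.3011 bits


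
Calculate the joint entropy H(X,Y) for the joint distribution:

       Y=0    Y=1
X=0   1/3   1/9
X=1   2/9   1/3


H(X,Y) = -Σ p(x,y) log₂ p(x,y)
  p(0,0)=1/3: -0.3333 × log₂(0.3333) = 0.5283
  p(0,1)=1/9: -0.1111 × log₂(0.1111) = 0.3522
  p(1,0)=2/9: -0.2222 × log₂(0.2222) = 0.4822
  p(1,1)=1/3: -0.3333 × log₂(0.3333) = 0.5283
H(X,Y) = 1.8911 bits


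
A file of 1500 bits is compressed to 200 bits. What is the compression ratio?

Compression ratio = Original / Compressed
= 1500 / 200 = 7.50:1


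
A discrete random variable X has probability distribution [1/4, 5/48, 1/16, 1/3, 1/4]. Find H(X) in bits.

H(X) = -Σ p(x) log₂ p(x)
  -1/4 × log₂(1/4) = 0.5000
  -5/48 × log₂(5/48) = 0.3399
  -1/16 × log₂(1/16) = 0.2500
  -1/3 × log₂(1/3) = 0.5283
  -1/4 × log₂(1/4) = 0.5000
H(X) = 2.1182 bits


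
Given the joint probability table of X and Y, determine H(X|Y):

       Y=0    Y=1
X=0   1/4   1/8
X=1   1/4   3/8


H(X|Y) = Σ_y p(y) H(X|Y=y)
  p(Y=0) = 1/2, H(X|Y=0) = 1.0000
  p(Y=1) = 1/2, H(X|Y=1) = 0.8113
H(X|Y) = 0.5000×1.0000 + 0.5000×0.8113 = 0.9056 bits


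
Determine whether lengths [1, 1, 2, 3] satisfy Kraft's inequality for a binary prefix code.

Kraft inequality: Σ 2^(-l_i) ≤ 1 for prefix-free code
Calculating: 2^(-1) + 2^(-1) + 2^(-2) + 2^(-3)
= 0.5 + 0.5 + 0.25 + 0.125
= 1.3750
Since 1.3750 > 1, prefix-free code does not exist


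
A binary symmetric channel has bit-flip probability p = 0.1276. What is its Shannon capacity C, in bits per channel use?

For BSC with error probability p:
C = 1 - H(p) where H(p) is binary entropy
H(0.1276) = -0.1276 × log₂(0.1276) - 0.8724 × log₂(0.8724)
H(p) = 0.5508
C = 1 - 0.5508 = 0.4492 bits/use


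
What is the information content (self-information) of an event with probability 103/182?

Information content I(x) = -log₂(p(x))
I = -log₂(103/182) = -log₂(0.5659)
I = 0.8213 bits
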